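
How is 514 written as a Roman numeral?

Convert 514 to Roman numerals:
  514 contains 1×500 (D)
  14 contains 1×10 (X)
  4 contains 1×4 (IV)

DXIV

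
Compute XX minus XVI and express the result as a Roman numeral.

XX = 20
XVI = 16
20 - 16 = 4

IV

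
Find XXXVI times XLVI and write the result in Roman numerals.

XXXVI = 36
XLVI = 46
36 × 46 = 1656

MDCLVI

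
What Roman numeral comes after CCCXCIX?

CCCXCIX = 399, so the next integer is 399 + 1 = 400

CD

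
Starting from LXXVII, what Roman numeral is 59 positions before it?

LXXVII = 77
77 - 59 = 18

XVIII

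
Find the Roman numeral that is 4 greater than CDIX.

CDIX = 409
409 + 4 = 413

CDXIII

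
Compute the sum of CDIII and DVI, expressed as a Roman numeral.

CDIII = 403
DVI = 506
403 + 506 = 909

CMIX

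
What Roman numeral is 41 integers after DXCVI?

DXCVI = 596
596 + 41 = 637

DCXXXVII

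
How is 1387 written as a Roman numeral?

Convert 1387 to Roman numerals:
  1387 contains 1×1000 (M)
  387 contains 3×100 (CCC)
  87 contains 1×50 (L)
  37 contains 3×10 (XXX)
  7 contains 1×5 (V)
  2 contains 2×1 (II)

MCCCLXXXVII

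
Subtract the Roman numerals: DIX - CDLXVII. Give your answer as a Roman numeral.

DIX = 509
CDLXVII = 467
509 - 467 = 42

XLII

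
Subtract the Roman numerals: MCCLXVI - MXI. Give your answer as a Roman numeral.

MCCLXVI = 1266
MXI = 1011
1266 - 1011 = 255

CCLV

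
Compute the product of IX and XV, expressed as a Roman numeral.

IX = 9
XV = 15
9 × 15 = 135

CXXXV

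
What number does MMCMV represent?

MMCMV: M=1000, M=1000, CM=900, V=5
1000 + 1000 + 900 + 5 = 2905

2905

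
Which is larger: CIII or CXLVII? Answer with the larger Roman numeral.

CIII = 103
CXLVII = 147
147 is larger

CXLVII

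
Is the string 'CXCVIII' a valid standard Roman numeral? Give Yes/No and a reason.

'CXCVIII': Check the rules: uses only the symbols I, V, X, L, C, D, M; no symbol is repeated more than three times in a row; V, L and D each appear at most once; the only place a smaller symbol precedes a larger one is the allowed subtractive pair XC, the symbol right after such a pair (if any) is smaller than the pair's first symbol, and otherwise the values never increase from left to right. Value: C (100) + XC (90) + V (5) + I (1) + I (1) + I (1) = 198. So it is a valid standard Roman numeral.

Yes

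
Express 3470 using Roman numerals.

Convert 3470 to Roman numerals:
  3470 contains 3×1000 (MMM)
  470 contains 1×400 (CD)
  70 contains 1×50 (L)
  20 contains 2×10 (XX)

MMMCDLXX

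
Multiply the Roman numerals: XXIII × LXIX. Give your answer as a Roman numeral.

XXIII = 23
LXIX = 69
23 × 69 = 1587

MDLXXXVII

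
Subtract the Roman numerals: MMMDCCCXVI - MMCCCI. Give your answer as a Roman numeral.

MMMDCCCXVI = 3816
MMCCCI = 2301
3816 - 2301 = 1515

MDXV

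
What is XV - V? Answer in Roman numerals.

XV = 15
V = 5
15 - 5 = 10

X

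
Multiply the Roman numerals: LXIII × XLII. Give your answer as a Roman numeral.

LXIII = 63
XLII = 42
63 × 42 = 2646

MMDCXLVI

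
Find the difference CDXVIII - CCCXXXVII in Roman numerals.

CDXVIII = 418
CCCXXXVII = 337
418 - 337 = 81

LXXXI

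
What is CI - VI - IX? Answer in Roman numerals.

CI = 101, VI = 6, IX = 9
101 - 6 = 95
95 - 9 = 86

LXXXVI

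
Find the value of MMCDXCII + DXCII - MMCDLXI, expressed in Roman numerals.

MMCDXCII = 2492, DXCII = 592, MMCDLXI = 2461
2492 + 592 = 3084
3084 - 2461 = 623

DCXXIII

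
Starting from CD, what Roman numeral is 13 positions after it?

CD = 400
400 + 13 = 413

CDXIII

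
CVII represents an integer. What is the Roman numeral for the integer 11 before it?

CVII = 107
107 - 11 = 96

XCVI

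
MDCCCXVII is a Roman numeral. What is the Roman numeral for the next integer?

MDCCCXVII = 1817, so the next integer is 1817 + 1 = 1818

MDCCCXVIII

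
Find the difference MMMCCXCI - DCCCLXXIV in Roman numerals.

MMMCCXCI = 3291
DCCCLXXIV = 874
3291 - 874 = 2417

MMCDXVII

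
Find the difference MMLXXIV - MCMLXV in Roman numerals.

MMLXXIV = 2074
MCMLXV = 1965
2074 - 1965 = 109

CIX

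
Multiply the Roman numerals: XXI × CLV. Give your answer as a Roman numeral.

XXI = 21
CLV = 155
21 × 155 = 3255

MMMCCLV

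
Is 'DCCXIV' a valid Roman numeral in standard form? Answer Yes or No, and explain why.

'DCCXIV': Check the rules: uses only the symbols I, V, X, L, C, D, M; no symbol is repeated more than three times in a row; V, L and D each appear at most once; the only place a smaller symbol precedes a larger one is the allowed subtractive pair IV, the symbol right after such a pair (if any) is smaller than the pair's first symbol, and otherwise the values never increase from left to right. Value: D (500) + C (100) + C (100) + X (10) + IV (4) = 714. So it is a valid standard Roman numeral.

Yes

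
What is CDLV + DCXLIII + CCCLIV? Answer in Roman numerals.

CDLV = 455, DCXLIII = 643, CCCLIV = 354
455 + 643 = 1098
1098 + 354 = 1452

MCDLII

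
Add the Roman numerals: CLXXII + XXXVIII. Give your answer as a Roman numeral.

CLXXII = 172
XXXVIII = 38
172 + 38 = 210

CCX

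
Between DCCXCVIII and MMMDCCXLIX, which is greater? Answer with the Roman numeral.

DCCXCVIII = 798
MMMDCCXLIX = 3749
3749 is larger

MMMDCCXLIX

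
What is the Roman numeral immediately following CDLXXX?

CDLXXX = 480; next is 481

CDLXXXI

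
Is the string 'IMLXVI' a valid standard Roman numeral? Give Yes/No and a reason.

'IMLXVI': Invalid subtractive combination: IM

No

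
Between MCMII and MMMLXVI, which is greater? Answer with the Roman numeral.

MCMII = 1902
MMMLXVI = 3066
3066 is larger

MMMLXVI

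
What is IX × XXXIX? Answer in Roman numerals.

IX = 9
XXXIX = 39
9 × 39 = 351

CCCLI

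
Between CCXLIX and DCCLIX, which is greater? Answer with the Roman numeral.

CCXLIX = 249
DCCLIX = 759
759 is larger

DCCLIX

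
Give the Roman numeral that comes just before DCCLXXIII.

DCCLXXIII = 773; previous is 772

DCCLXXII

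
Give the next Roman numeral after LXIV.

LXIV = 64; next is 65

LXV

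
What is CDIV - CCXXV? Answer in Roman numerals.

CDIV = 404
CCXXV = 225
404 - 225 = 179

CLXXIX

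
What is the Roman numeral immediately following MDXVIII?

MDXVIII = 1518, so the next integer is 1518 + 1 = 1519

MDXIX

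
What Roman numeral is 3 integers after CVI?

CVI = 106
106 + 3 = 109

CIX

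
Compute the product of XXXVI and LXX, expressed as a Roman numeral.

XXXVI = 36
LXX = 70
36 × 70 = 2520

MMDXX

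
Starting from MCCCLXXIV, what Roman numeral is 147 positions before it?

MCCCLXXIV = 1374
1374 - 147 = 1227

MCCXXVII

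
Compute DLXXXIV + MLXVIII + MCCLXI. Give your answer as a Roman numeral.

DLXXXIV = 584, MLXVIII = 1068, MCCLXI = 1261
584 + 1068 = 1652
1652 + 1261 = 2913

MMCMXIII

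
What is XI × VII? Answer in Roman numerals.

XI = 11
VII = 7
11 × 7 = 77

LXXVII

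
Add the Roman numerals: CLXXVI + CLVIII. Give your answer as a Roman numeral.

CLXXVI = 176
CLVIII = 158
176 + 158 = 334

CCCXXXIV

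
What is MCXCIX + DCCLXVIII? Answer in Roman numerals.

MCXCIX = 1199
DCCLXVIII = 768
1199 + 768 = 1967

MCMLXVII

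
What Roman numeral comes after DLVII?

DLVII = 557; next is 558

DLVIII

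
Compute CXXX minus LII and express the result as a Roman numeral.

CXXX = 130
LII = 52
130 - 52 = 78

LXXVIII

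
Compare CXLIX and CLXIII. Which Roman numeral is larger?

CXLIX = 149
CLXIII = 163
163 is larger

CLXIII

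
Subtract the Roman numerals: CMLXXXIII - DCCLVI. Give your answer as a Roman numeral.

CMLXXXIII = 983
DCCLVI = 756
983 - 756 = 227

CCXXVII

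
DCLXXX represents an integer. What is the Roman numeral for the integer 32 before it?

DCLXXX = 680
680 - 32 = 648

DCXLVIII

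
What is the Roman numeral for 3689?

Convert 3689 to Roman numerals:
  3689 contains 3×1000 (MMM)
  689 contains 1×500 (D)
  189 contains 1×100 (C)
  89 contains 1×50 (L)
  39 contains 3×10 (XXX)
  9 contains 1×9 (IX)

MMMDCLXXXIX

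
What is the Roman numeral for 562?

Convert 562 to Roman numerals:
  562 contains 1×500 (D)
  62 contains 1×50 (L)
  12 contains 1×10 (X)
  2 contains 2×1 (II)

DLXII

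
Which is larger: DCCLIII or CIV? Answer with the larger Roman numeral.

DCCLIII = 753
CIV = 104
753 is larger

DCCLIII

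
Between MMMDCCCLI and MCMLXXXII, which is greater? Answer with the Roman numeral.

MMMDCCCLI = 3851
MCMLXXXII = 1982
3851 is larger

MMMDCCCLI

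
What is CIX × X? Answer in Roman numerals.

CIX = 109
X = 10
109 × 10 = 1090

MXC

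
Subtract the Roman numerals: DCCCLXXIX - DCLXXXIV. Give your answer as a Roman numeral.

DCCCLXXIX = 879
DCLXXXIV = 684
879 - 684 = 195

CXCV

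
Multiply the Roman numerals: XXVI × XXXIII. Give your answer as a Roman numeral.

XXVI = 26
XXXIII = 33
26 × 33 = 858

DCCCLVIII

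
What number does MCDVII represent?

MCDVII: M=1000, CD=400, V=5, I=1, I=1
1000 + 400 + 5 + 1 + 1 = 1407

1407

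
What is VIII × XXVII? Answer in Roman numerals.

VIII = 8
XXVII = 27
8 × 27 = 216

CCXVI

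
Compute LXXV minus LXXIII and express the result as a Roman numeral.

LXXV = 75
LXXIII = 73
75 - 73 = 2

II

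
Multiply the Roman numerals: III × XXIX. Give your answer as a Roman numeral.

III = 3
XXIX = 29
3 × 29 = 87

LXXXVII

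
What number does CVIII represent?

CVIII: C=100, V=5, I=1, I=1, I=1
100 + 5 + 1 + 1 + 1 = 108

108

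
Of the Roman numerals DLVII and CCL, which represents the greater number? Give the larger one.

DLVII = 557
CCL = 250
557 is larger

DLVII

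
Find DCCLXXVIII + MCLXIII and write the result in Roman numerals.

DCCLXXVIII = 778
MCLXIII = 1163
778 + 1163 = 1941

MCMXLI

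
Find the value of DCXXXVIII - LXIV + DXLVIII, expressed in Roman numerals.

DCXXXVIII = 638, LXIV = 64, DXLVIII = 548
638 - 64 = 574
574 + 548 = 1122

MCXXII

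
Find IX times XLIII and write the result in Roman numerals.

IX = 9
XLIII = 43
9 × 43 = 387

CCCLXXXVII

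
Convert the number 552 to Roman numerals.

Convert 552 to Roman numerals:
  552 contains 1×500 (D)
  52 contains 1×50 (L)
  2 contains 2×1 (II)

DLII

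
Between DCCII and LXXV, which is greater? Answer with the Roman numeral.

DCCII = 702
LXXV = 75
702 is larger

DCCII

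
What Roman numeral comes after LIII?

LIII = 53; next is 54

LIV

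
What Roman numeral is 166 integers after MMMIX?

MMMIX = 3009
3009 + 166 = 3175

MMMCLXXV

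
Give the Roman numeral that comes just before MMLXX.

MMLXX = 2070; previous is 2069

MMLXIX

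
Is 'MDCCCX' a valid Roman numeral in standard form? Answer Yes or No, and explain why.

'MDCCCX': Check the rules: uses only the symbols I, V, X, L, C, D, M; no symbol is repeated more than three times in a row; V, L and D each appear at most once; no smaller symbol precedes a larger one (values never increase from left to right). Value: M (1000) + D (500) + C (100) + C (100) + C (100) + X (10) = 1810. So it is a valid standard Roman numeral.

Yes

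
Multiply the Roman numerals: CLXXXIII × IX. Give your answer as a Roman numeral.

CLXXXIII = 183
IX = 9
183 × 9 = 1647

MDCXLVII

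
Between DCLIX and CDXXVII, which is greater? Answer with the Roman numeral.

DCLIX = 659
CDXXVII = 427
659 is larger

DCLIX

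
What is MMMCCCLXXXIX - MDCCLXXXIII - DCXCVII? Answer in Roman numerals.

MMMCCCLXXXIX = 3389, MDCCLXXXIII = 1783, DCXCVII = 697
3389 - 1783 = 1606
1606 - 697 = 909

CMIX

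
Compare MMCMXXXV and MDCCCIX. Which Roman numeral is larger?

MMCMXXXV = 2935
MDCCCIX = 1809
2935 is larger

MMCMXXXV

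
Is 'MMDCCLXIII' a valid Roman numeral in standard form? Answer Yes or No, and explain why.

'MMDCCLXIII': Check the rules: uses only the symbols I, V, X, L, C, D, M; no symbol is repeated more than three times in a row; V, L and D each appear at most once; no smaller symbol precedes a larger one (values never increase from left to right). Value: M (1000) + M (1000) + D (500) + C (100) + C (100) + L (50) + X (10) + I (1) + I (1) + I (1) = 2763. So it is a valid standard Roman numeral.

Yes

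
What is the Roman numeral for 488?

Convert 488 to Roman numerals:
  488 contains 1×400 (CD)
  88 contains 1×50 (L)
  38 contains 3×10 (XXX)
  8 contains 1×5 (V)
  3 contains 3×1 (III)

CDLXXXVIII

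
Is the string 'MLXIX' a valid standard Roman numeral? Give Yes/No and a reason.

'MLXIX': Check the rules: uses only the symbols I, V, X, L, C, D, M; no symbol is repeated more than three times in a row; V, L and D each appear at most once; the only place a smaller symbol precedes a larger one is the allowed subtractive pair IX, the symbol right after such a pair (if any) is smaller than the pair's first symbol, and otherwise the values never increase from left to right. Value: M (1000) + L (50) + X (10) + IX (9) = 1069. So it is a valid standard Roman numeral.

Yes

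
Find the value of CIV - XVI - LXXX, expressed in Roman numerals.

CIV = 104, XVI = 16, LXXX = 80
104 - 16 = 88
88 - 80 = 8

VIII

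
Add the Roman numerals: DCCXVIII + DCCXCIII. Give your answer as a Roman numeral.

DCCXVIII = 718
DCCXCIII = 793
718 + 793 = 1511

MDXI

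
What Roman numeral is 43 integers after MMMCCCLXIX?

MMMCCCLXIX = 3369
3369 + 43 = 3412

MMMCDXII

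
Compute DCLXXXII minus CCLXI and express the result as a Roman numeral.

DCLXXXII = 682
CCLXI = 261
682 - 261 = 421

CDXXI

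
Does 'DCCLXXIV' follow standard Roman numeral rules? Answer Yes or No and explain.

'DCCLXXIV': Check the rules: uses only the symbols I, V, X, L, C, D, M; no symbol is repeated more than three times in a row; V, L and D each appear at most once; the only place a smaller symbol precedes a larger one is the allowed subtractive pair IV, the symbol right after such a pair (if any) is smaller than the pair's first symbol, and otherwise the values never increase from left to right. Value: D (500) + C (100) + C (100) + L (50) + X (10) + X (10) + IV (4) = 774. So it is a valid standard Roman numeral.

Yes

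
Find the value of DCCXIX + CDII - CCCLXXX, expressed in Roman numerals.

DCCXIX = 719, CDII = 402, CCCLXXX = 380
719 + 402 = 1121
1121 - 380 = 741

DCCXLI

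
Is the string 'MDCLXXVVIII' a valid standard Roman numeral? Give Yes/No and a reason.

'MDCLXXVVIII': V should not appear more than once

No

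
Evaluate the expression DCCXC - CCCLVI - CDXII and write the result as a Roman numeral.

DCCXC = 790, CCCLVI = 356, CDXII = 412
790 - 356 = 434
434 - 412 = 22

XXII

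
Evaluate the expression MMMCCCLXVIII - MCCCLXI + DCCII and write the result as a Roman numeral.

MMMCCCLXVIII = 3368, MCCCLXI = 1361, DCCII = 702
3368 - 1361 = 2007
2007 + 702 = 2709

MMDCCIX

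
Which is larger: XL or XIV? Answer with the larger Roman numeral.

XL = 40
XIV = 14
40 is larger

XL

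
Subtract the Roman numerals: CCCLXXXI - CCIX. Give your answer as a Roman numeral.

CCCLXXXI = 381
CCIX = 209
381 - 209 = 172

CLXXII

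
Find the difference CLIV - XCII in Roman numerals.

CLIV = 154
XCII = 92
154 - 92 = 62

LXII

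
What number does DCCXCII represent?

DCCXCII: D=500, C=100, C=100, XC=90, I=1, I=1
500 + 100 + 100 + 90 + 1 + 1 = 792

792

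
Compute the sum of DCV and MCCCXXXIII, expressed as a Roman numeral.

DCV = 605
MCCCXXXIII = 1333
605 + 1333 = 1938

MCMXXXVIII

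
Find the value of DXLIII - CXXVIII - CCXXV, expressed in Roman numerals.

DXLIII = 543, CXXVIII = 128, CCXXV = 225
543 - 128 = 415
415 - 225 = 190

CXC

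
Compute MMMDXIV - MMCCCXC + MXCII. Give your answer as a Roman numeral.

MMMDXIV = 3514, MMCCCXC = 2390, MXCII = 1092
3514 - 2390 = 1124
1124 + 1092 = 2216

MMCCXVI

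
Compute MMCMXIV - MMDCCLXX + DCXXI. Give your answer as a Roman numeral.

MMCMXIV = 2914, MMDCCLXX = 2770, DCXXI = 621
2914 - 2770 = 144
144 + 621 = 765

DCCLXV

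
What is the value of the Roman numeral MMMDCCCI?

MMMDCCCI: M=1000, M=1000, M=1000, D=500, C=100, C=100, C=100, I=1
1000 + 1000 + 1000 + 500 + 100 + 100 + 100 + 1 = 3801

3801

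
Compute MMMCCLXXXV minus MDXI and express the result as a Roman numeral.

MMMCCLXXXV = 3285
MDXI = 1511
3285 - 1511 = 1774

MDCCLXXIV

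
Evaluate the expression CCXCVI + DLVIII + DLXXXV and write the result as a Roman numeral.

CCXCVI = 296, DLVIII = 558, DLXXXV = 585
296 + 558 = 854
854 + 585 = 1439

MCDXXXIX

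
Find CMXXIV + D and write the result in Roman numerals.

CMXXIV = 924
D = 500
924 + 500 = 1424

MCDXXIV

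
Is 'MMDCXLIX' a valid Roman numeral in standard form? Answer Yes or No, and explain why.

'MMDCXLIX': Check the rules: uses only the symbols I, V, X, L, C, D, M; no symbol is repeated more than three times in a row; V, L and D each appear at most once; the only places a smaller symbol precedes a larger one are the allowed subtractive pairs XL, IX, the symbol right after such a pair (if any) is smaller than the pair's first symbol, and otherwise the values never increase from left to right. Value: M (1000) + M (1000) + D (500) + C (100) + XL (40) + IX (9) = 2649. So it is a valid standard Roman numeral.

Yes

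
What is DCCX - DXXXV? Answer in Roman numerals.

DCCX = 710
DXXXV = 535
710 - 535 = 175

CLXXV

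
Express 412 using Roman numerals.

Convert 412 to Roman numerals:
  412 contains 1×400 (CD)
  12 contains 1×10 (X)
  2 contains 2×1 (II)

CDXII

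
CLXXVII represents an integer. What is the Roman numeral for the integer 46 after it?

CLXXVII = 177
177 + 46 = 223

CCXXIII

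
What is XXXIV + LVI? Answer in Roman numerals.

XXXIV = 34
LVI = 56
34 + 56 = 90

XC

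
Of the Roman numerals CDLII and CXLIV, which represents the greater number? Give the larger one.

CDLII = 452
CXLIV = 144
452 is larger

CDLII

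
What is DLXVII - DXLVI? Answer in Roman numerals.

DLXVII = 567
DXLVI = 546
567 - 546 = 21

XXI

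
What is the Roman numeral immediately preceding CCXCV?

CCXCV = 295; previous is 294

CCXCIV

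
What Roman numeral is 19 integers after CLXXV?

CLXXV = 175
175 + 19 = 194

CXCIV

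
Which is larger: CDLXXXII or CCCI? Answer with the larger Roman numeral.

CDLXXXII = 482
CCCI = 301
482 is larger

CDLXXXII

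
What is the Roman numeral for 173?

Convert 173 to Roman numerals:
  173 contains 1×100 (C)
  73 contains 1×50 (L)
  23 contains 2×10 (XX)
  3 contains 3×1 (III)

CLXXIII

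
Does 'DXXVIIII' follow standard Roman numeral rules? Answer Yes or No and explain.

'DXXVIIII': More than 3 consecutive I's

No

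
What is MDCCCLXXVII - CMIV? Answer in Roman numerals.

MDCCCLXXVII = 1877
CMIV = 904
1877 - 904 = 973

CMLXXIII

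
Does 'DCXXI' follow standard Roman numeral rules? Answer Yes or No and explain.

'DCXXI': Check the rules: uses only the symbols I, V, X, L, C, D, M; no symbol is repeated more than three times in a row; V, L and D each appear at most once; no smaller symbol precedes a larger one (values never increase from left to right). Value: D (500) + C (100) + X (10) + X (10) + I (1) = 621. So it is a valid standard Roman numeral.

Yes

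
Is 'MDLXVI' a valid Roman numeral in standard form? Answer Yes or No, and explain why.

'MDLXVI': Check the rules: uses only the symbols I, V, X, L, C, D, M; no symbol is repeated more than three times in a row; V, L and D each appear at most once; no smaller symbol precedes a larger one (values never increase from left to right). Value: M (1000) + D (500) + L (50) + X (10) + V (5) + I (1) = 1566. So it is a valid standard Roman numeral.

Yes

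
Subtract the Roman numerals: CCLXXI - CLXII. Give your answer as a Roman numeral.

CCLXXI = 271
CLXII = 162
271 - 162 = 109

CIX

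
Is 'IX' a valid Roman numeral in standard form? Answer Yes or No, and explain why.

'IX': Check the rules: uses only the symbols I, V, X, L, C, D, M; no symbol is repeated more than three times in a row; V, L and D each appear at most once; the only place a smaller symbol precedes a larger one is the allowed subtractive pair IX, the symbol right after such a pair (if any) is smaller than the pair's first symbol, and otherwise the values never increase from left to right. Value: IX = 9. So it is a valid standard Roman numeral.

Yes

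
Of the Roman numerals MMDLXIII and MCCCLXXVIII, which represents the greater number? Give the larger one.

MMDLXIII = 2563
MCCCLXXVIII = 1378
2563 is larger

MMDLXIII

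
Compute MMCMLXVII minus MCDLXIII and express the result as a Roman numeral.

MMCMLXVII = 2967
MCDLXIII = 1463
2967 - 1463 = 1504

MDIV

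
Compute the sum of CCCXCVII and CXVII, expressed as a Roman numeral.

CCCXCVII = 397
CXVII = 117
397 + 117 = 514

DXIV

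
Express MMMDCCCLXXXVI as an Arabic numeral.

MMMDCCCLXXXVI: M=1000, M=1000, M=1000, D=500, C=100, C=100, C=100, L=50, X=10, X=10, X=10, V=5, I=1
1000 + 1000 + 1000 + 500 + 100 + 100 + 100 + 50 + 10 + 10 + 10 + 5 + 1 = 3886

3886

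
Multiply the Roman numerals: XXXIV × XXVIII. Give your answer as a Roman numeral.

XXXIV = 34
XXVIII = 28
34 × 28 = 952

CMLII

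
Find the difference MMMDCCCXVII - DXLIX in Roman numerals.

MMMDCCCXVII = 3817
DXLIX = 549
3817 - 549 = 3268

MMMCCLXVIII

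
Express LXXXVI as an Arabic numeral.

LXXXVI: L=50, X=10, X=10, X=10, V=5, I=1
50 + 10 + 10 + 10 + 5 + 1 = 86

86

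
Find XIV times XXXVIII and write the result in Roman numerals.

XIV = 14
XXXVIII = 38
14 × 38 = 532

DXXXII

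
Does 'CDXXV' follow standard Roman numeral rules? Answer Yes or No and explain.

'CDXXV': Check the rules: uses only the symbols I, V, X, L, C, D, M; no symbol is repeated more than three times in a row; V, L and D each appear at most once; the only place a smaller symbol precedes a larger one is the allowed subtractive pair CD, the symbol right after such a pair (if any) is smaller than the pair's first symbol, and otherwise the values never increase from left to right. Value: CD (400) + X (10) + X (10) + V (5) = 425. So it is a valid standard Roman numeral.

Yes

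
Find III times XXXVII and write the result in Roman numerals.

III = 3
XXXVII = 37
3 × 37 = 111

CXI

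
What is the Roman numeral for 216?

Convert 216 to Roman numerals:
  216 contains 2×100 (CC)
  16 contains 1×10 (X)
  6 contains 1×5 (V)
  1 contains 1×1 (I)

CCXVI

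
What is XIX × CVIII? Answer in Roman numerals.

XIX = 19
CVIII = 108
19 × 108 = 2052

MMLII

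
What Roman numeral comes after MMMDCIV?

MMMDCIV = 3604, so the next integer is 3604 + 1 = 3605

MMMDCV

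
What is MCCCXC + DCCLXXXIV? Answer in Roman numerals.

MCCCXC = 1390
DCCLXXXIV = 784
1390 + 784 = 2174

MMCLXXIV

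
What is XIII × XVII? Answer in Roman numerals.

XIII = 13
XVII = 17
13 × 17 = 221

CCXXI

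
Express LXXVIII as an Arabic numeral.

LXXVIII: L=50, X=10, X=10, V=5, I=1, I=1, I=1
50 + 10 + 10 + 5 + 1 + 1 + 1 = 78

78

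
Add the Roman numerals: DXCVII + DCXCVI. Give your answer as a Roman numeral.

DXCVII = 597
DCXCVI = 696
597 + 696 = 1293

MCCXCIII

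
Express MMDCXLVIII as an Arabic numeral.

MMDCXLVIII: M=1000, M=1000, D=500, C=100, XL=40, V=5, I=1, I=1, I=1
1000 + 1000 + 500 + 100 + 40 + 5 + 1 + 1 + 1 = 2648

2648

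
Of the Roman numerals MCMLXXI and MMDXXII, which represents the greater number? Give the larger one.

MCMLXXI = 1971
MMDXXII = 2522
2522 is larger

MMDXXII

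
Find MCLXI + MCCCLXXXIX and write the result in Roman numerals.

MCLXI = 1161
MCCCLXXXIX = 1389
1161 + 1389 = 2550

MMDL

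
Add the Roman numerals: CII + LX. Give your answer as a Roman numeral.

CII = 102
LX = 60
102 + 60 = 162

CLXII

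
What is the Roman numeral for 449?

Convert 449 to Roman numerals:
  449 contains 1×400 (CD)
  49 contains 1×40 (XL)
  9 contains 1×9 (IX)

CDXLIX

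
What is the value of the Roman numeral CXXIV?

CXXIV: C=100, X=10, X=10, IV=4
100 + 10 + 10 + 4 = 124

124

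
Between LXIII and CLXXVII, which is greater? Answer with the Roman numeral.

LXIII = 63
CLXXVII = 177
177 is larger

CLXXVII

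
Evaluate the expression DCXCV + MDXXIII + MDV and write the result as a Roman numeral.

DCXCV = 695, MDXXIII = 1523, MDV = 1505
695 + 1523 = 2218
2218 + 1505 = 3723

MMMDCCXXIII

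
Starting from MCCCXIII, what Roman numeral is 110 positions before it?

MCCCXIII = 1313
1313 - 110 = 1203

MCCIII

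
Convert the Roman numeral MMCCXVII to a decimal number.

MMCCXVII: M=1000, M=1000, C=100, C=100, X=10, V=5, I=1, I=1
1000 + 1000 + 100 + 100 + 10 + 5 + 1 + 1 = 2217

2217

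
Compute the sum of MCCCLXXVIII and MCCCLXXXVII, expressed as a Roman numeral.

MCCCLXXVIII = 1378
MCCCLXXXVII = 1387
1378 + 1387 = 2765

MMDCCLXV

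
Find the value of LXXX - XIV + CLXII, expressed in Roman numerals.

LXXX = 80, XIV = 14, CLXII = 162
80 - 14 = 66
66 + 162 = 228

CCXXVIII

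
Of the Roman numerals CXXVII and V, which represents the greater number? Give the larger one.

CXXVII = 127
V = 5
127 is larger

CXXVII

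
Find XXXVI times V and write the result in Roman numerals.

XXXVI = 36
V = 5
36 × 5 = 180

CLXXX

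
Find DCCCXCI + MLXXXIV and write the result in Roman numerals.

DCCCXCI = 891
MLXXXIV = 1084
891 + 1084 = 1975

MCMLXXV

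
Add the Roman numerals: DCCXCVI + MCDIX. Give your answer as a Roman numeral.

DCCXCVI = 796
MCDIX = 1409
796 + 1409 = 2205

MMCCV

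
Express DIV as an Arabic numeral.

DIV: D=500, IV=4
500 + 4 = 504

504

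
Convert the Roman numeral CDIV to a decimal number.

CDIV: CD=400, IV=4
400 + 4 = 404

404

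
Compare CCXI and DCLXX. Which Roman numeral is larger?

CCXI = 211
DCLXX = 670
670 is larger

DCLXX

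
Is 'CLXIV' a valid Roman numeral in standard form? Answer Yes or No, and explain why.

'CLXIV': Check the rules: uses only the symbols I, V, X, L, C, D, M; no symbol is repeated more than three times in a row; V, L and D each appear at most once; the only place a smaller symbol precedes a larger one is the allowed subtractive pair IV, the symbol right after such a pair (if any) is smaller than the pair's first symbol, and otherwise the values never increase from left to right. Value: C (100) + L (50) + X (10) + IV (4) = 164. So it is a valid standard Roman numeral.

Yes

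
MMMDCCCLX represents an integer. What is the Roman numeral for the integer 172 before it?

MMMDCCCLX = 3860
3860 - 172 = 3688

MMMDCLXXXVIII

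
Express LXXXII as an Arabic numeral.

LXXXII: L=50, X=10, X=10, X=10, I=1, I=1
50 + 10 + 10 + 10 + 1 + 1 = 82

82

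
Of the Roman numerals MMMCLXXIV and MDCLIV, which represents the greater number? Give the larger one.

MMMCLXXIV = 3174
MDCLIV = 1654
3174 is larger

MMMCLXXIV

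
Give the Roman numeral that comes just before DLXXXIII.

DLXXXIII = 583; previous is 582

DLXXXII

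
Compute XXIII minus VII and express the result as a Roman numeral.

XXIII = 23
VII = 7
23 - 7 = 16

XVI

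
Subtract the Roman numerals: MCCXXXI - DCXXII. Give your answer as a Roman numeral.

MCCXXXI = 1231
DCXXII = 622
1231 - 622 = 609

DCIX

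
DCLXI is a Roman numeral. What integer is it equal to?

DCLXI: D=500, C=100, L=50, X=10, I=1
500 + 100 + 50 + 10 + 1 = 661

661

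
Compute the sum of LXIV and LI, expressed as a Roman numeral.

LXIV = 64
LI = 51
64 + 51 = 115

CXV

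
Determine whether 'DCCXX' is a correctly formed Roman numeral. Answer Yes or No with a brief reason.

'DCCXX': Check the rules: uses only the symbols I, V, X, L, C, D, M; no symbol is repeated more than three times in a row; V, L and D each appear at most once; no smaller symbol precedes a larger one (values never increase from left to right). Value: D (500) + C (100) + C (100) + X (10) + X (10) = 720. So it is a valid standard Roman numeral.

Yes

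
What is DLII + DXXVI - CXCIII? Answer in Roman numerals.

DLII = 552, DXXVI = 526, CXCIII = 193
552 + 526 = 1078
1078 - 193 = 885

DCCCLXXXV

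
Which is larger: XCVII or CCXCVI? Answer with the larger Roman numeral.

XCVII = 97
CCXCVI = 296
296 is larger

CCXCVI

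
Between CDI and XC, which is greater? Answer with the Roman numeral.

CDI = 401
XC = 90
401 is larger

CDI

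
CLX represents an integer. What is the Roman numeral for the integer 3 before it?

CLX = 160
160 - 3 = 157

CLVII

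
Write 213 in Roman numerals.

Convert 213 to Roman numerals:
  213 contains 2×100 (CC)
  13 contains 1×10 (X)
  3 contains 3×1 (III)

CCXIII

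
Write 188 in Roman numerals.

Convert 188 to Roman numerals:
  188 contains 1×100 (C)
  88 contains 1×50 (L)
  38 contains 3×10 (XXX)
  8 contains 1×5 (V)
  3 contains 3×1 (III)

CLXXXVIII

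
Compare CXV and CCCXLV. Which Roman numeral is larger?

CXV = 115
CCCXLV = 345
345 is larger

CCCXLV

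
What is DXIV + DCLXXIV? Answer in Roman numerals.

DXIV = 514
DCLXXIV = 674
514 + 674 = 1188

MCLXXXVIII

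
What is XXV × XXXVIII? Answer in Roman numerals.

XXV = 25
XXXVIII = 38
25 × 38 = 950

CML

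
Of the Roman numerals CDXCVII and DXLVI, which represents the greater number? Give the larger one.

CDXCVII = 497
DXLVI = 546
546 is larger

DXLVI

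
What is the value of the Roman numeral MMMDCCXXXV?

MMMDCCXXXV: M=1000, M=1000, M=1000, D=500, C=100, C=100, X=10, X=10, X=10, V=5
1000 + 1000 + 1000 + 500 + 100 + 100 + 10 + 10 + 10 + 5 = 3735

3735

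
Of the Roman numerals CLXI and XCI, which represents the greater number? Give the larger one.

CLXI = 161
XCI = 91
161 is larger

CLXI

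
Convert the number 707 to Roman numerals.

Convert 707 to Roman numerals:
  707 contains 1×500 (D)
  207 contains 2×100 (CC)
  7 contains 1×5 (V)
  2 contains 2×1 (II)

DCCVII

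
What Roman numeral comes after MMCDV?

MMCDV = 2405; next is 2406

MMCDVI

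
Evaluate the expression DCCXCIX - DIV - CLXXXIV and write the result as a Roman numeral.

DCCXCIX = 799, DIV = 504, CLXXXIV = 184
799 - 504 = 295
295 - 184 = 111

CXI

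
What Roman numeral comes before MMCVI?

MMCVI = 2106; previous is 2105

MMCV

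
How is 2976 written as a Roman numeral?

Convert 2976 to Roman numerals:
  2976 contains 2×1000 (MM)
  976 contains 1×900 (CM)
  76 contains 1×50 (L)
  26 contains 2×10 (XX)
  6 contains 1×5 (V)
  1 contains 1×1 (I)

MMCMLXXVI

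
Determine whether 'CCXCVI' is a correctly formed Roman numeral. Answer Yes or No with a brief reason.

'CCXCVI': Check the rules: uses only the symbols I, V, X, L, C, D, M; no symbol is repeated more than three times in a row; V, L and D each appear at most once; the only place a smaller symbol precedes a larger one is the allowed subtractive pair XC, the symbol right after such a pair (if any) is smaller than the pair's first symbol, and otherwise the values never increase from left to right. Value: C (100) + C (100) + XC (90) + V (5) + I (1) = 296. So it is a valid standard Roman numeral.

Yes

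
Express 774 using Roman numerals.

Convert 774 to Roman numerals:
  774 contains 1×500 (D)
  274 contains 2×100 (CC)
  74 contains 1×50 (L)
  24 contains 2×10 (XX)
  4 contains 1×4 (IV)

DCCLXXIV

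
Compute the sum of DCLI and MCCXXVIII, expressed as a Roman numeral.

DCLI = 651
MCCXXVIII = 1228
651 + 1228 = 1879

MDCCCLXXIX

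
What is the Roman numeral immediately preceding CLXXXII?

CLXXXII = 182, so the previous integer is 182 - 1 = 181

CLXXXI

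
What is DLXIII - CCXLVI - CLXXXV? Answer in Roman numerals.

DLXIII = 563, CCXLVI = 246, CLXXXV = 185
563 - 246 = 317
317 - 185 = 132

CXXXII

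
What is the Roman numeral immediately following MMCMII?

MMCMII = 2902, so the next integer is 2902 + 1 = 2903

MMCMIII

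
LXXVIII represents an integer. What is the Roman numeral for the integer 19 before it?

LXXVIII = 78
78 - 19 = 59

LIX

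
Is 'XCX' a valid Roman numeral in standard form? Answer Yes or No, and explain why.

'XCX': X cannot come right after the subtractive pair XC: once X is subtracted in XC, the next symbol must be smaller than X

No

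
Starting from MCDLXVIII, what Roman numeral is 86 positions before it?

MCDLXVIII = 1468
1468 - 86 = 1382

MCCCLXXXII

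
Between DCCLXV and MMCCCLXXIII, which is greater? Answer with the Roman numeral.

DCCLXV = 765
MMCCCLXXIII = 2373
2373 is larger

MMCCCLXXIII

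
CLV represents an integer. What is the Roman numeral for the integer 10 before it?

CLV = 155
155 - 10 = 145

CXLV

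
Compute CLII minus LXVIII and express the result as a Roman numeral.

CLII = 152
LXVIII = 68
152 - 68 = 84

LXXXIV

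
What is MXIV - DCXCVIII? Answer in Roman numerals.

MXIV = 1014
DCXCVIII = 698
1014 - 698 = 316

CCCXVI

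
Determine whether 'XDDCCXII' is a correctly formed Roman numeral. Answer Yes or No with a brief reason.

'XDDCCXII': D should not appear more than once

No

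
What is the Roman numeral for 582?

Convert 582 to Roman numerals:
  582 contains 1×500 (D)
  82 contains 1×50 (L)
  32 contains 3×10 (XXX)
  2 contains 2×1 (II)

DLXXXII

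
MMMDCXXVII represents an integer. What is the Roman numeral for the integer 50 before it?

MMMDCXXVII = 3627
3627 - 50 = 3577

MMMDLXXVII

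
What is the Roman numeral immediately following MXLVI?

MXLVI = 1046; next is 1047

MXLVII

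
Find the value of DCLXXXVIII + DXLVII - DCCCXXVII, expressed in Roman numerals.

DCLXXXVIII = 688, DXLVII = 547, DCCCXXVII = 827
688 + 547 = 1235
1235 - 827 = 408

CDVIII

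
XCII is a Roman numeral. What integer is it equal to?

XCII: XC=90, I=1, I=1
90 + 1 + 1 = 92

92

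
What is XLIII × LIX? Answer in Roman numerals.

XLIII = 43
LIX = 59
43 × 59 = 2537

MMDXXXVII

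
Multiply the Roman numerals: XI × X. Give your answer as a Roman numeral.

XI = 11
X = 10
11 × 10 = 110

CX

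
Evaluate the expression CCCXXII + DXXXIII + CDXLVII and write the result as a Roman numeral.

CCCXXII = 322, DXXXIII = 533, CDXLVII = 447
322 + 533 = 855
855 + 447 = 1302

MCCCII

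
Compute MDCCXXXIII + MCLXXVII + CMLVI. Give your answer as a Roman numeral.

MDCCXXXIII = 1733, MCLXXVII = 1177, CMLVI = 956
1733 + 1177 = 2910
2910 + 956 = 3866

MMMDCCCLXVI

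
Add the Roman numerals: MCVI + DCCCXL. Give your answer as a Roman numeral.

MCVI = 1106
DCCCXL = 840
1106 + 840 = 1946

MCMXLVI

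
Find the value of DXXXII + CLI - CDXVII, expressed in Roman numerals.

DXXXII = 532, CLI = 151, CDXVII = 417
532 + 151 = 683
683 - 417 = 266

CCLXVI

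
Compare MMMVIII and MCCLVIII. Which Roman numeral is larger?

MMMVIII = 3008
MCCLVIII = 1258
3008 is larger

MMMVIII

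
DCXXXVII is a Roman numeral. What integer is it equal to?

DCXXXVII: D=500, C=100, X=10, X=10, X=10, V=5, I=1, I=1
500 + 100 + 10 + 10 + 10 + 5 + 1 + 1 = 637

637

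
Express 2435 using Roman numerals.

Convert 2435 to Roman numerals:
  2435 contains 2×1000 (MM)
  435 contains 1×400 (CD)
  35 contains 3×10 (XXX)
  5 contains 1×5 (V)

MMCDXXXV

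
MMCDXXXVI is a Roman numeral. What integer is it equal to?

MMCDXXXVI: M=1000, M=1000, CD=400, X=10, X=10, X=10, V=5, I=1
1000 + 1000 + 400 + 10 + 10 + 10 + 5 + 1 = 2436

2436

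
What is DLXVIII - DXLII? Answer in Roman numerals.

DLXVIII = 568
DXLII = 542
568 - 542 = 26

XXVI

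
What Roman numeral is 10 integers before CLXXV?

CLXXV = 175
175 - 10 = 165

CLXV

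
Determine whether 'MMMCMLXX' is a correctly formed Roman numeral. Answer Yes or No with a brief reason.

'MMMCMLXX': Check the rules: uses only the symbols I, V, X, L, C, D, M; no symbol is repeated more than three times in a row; V, L and D each appear at most once; the only place a smaller symbol precedes a larger one is the allowed subtractive pair CM, the symbol right after such a pair (if any) is smaller than the pair's first symbol, and otherwise the values never increase from left to right. Value: M (1000) + M (1000) + M (1000) + CM (900) + L (50) + X (10) + X (10) = 3970. So it is a valid standard Roman numeral.

Yes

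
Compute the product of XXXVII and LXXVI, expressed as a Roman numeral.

XXXVII = 37
LXXVI = 76
37 × 76 = 2812

MMDCCCXII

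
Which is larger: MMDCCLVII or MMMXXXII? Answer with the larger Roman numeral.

MMDCCLVII = 2757
MMMXXXII = 3032
3032 is larger

MMMXXXII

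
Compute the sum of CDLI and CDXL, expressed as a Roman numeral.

CDLI = 451
CDXL = 440
451 + 440 = 891

DCCCXCI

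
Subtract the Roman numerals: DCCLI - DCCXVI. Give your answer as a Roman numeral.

DCCLI = 751
DCCXVI = 716
751 - 716 = 35

XXXV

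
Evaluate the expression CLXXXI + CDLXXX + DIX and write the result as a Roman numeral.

CLXXXI = 181, CDLXXX = 480, DIX = 509
181 + 480 = 661
661 + 509 = 1170

MCLXX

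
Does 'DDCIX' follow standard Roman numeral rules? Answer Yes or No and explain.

'DDCIX': D should not appear more than once

No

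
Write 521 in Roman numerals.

Convert 521 to Roman numerals:
  521 contains 1×500 (D)
  21 contains 2×10 (XX)
  1 contains 1×1 (I)

DXXI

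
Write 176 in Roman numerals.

Convert 176 to Roman numerals:
  176 contains 1×100 (C)
  76 contains 1×50 (L)
  26 contains 2×10 (XX)
  6 contains 1×5 (V)
  1 contains 1×1 (I)

CLXXVI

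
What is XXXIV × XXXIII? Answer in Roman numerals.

XXXIV = 34
XXXIII = 33
34 × 33 = 1122

MCXXII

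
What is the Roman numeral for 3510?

Convert 3510 to Roman numerals:
  3510 contains 3×1000 (MMM)
  510 contains 1×500 (D)
  10 contains 1×10 (X)

MMMDX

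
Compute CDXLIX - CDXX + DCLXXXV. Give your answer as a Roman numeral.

CDXLIX = 449, CDXX = 420, DCLXXXV = 685
449 - 420 = 29
29 + 685 = 714

DCCXIV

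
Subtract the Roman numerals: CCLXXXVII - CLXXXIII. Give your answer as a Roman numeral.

CCLXXXVII = 287
CLXXXIII = 183
287 - 183 = 104

CIV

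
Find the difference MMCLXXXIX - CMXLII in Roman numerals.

MMCLXXXIX = 2189
CMXLII = 942
2189 - 942 = 1247

MCCXLVII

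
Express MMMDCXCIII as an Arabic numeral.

MMMDCXCIII: M=1000, M=1000, M=1000, D=500, C=100, XC=90, I=1, I=1, I=1
1000 + 1000 + 1000 + 500 + 100 + 90 + 1 + 1 + 1 = 3693

3693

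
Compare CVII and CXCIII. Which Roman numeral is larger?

CVII = 107
CXCIII = 193
193 is larger

CXCIII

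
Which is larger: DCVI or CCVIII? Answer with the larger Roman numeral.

DCVI = 606
CCVIII = 208
606 is larger

DCVI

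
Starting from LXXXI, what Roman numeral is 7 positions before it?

LXXXI = 81
81 - 7 = 74

LXXIV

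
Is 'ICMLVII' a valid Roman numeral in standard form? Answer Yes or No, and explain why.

'ICMLVII': Invalid subtractive combination: IC

No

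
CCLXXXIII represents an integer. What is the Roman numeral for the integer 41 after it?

CCLXXXIII = 283
283 + 41 = 324

CCCXXIV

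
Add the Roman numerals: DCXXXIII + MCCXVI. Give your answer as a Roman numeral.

DCXXXIII = 633
MCCXVI = 1216
633 + 1216 = 1849

MDCCCXLIX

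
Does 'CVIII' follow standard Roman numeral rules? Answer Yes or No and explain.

'CVIII': Check the rules: uses only the symbols I, V, X, L, C, D, M; no symbol is repeated more than three times in a row; V, L and D each appear at most once; no smaller symbol precedes a larger one (values never increase from left to right). Value: C (100) + V (5) + I (1) + I (1) + I (1) = 108. So it is a valid standard Roman numeral.

Yes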